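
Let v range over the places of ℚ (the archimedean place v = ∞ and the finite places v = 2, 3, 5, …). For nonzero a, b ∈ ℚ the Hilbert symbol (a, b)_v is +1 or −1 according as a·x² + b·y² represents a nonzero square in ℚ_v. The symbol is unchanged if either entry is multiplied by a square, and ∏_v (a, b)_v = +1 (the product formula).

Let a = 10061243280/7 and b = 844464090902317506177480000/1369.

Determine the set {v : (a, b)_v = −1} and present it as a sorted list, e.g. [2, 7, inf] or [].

[5, 7, 11, 17]

Mod squares: a ≡ 150535, b ≡ 245157. Check v ∈ {∞, 2, 3, 5, 7, 11, 17, 19, 23, 37}.
v=7: a=7^-1·(≡4), b=7^2·(≡6) mod 7; (4|7)=+1, (6|7)=-1; (−1)^{-1·2·3}·(+1)^2·(-1)^-1 = -1.
v=23: a=23^1·(≡18), b=23^3·(≡20) mod 23; (18|23)=+1, (20|23)=-1; (−1)^{1·3·11}·(+1)^3·(-1)^1 = +1.
v=3: a=3^4·(≡1), b=3^7·(≡2) mod 3; (1|3)=+1, (2|3)=-1; (−1)^{4·7·1}·(+1)^7·(-1)^4 = +1.
v=2: v_2(a)=4, v_2(b)=6; units ≡ 7, 5 (mod 8); ε·ε+αω+βω = 1·0+4·1+6·0 ≡ 0  ⇒  (a,b)_2 = +1.
v=17: a=17^1·(≡16), b=17^3·(≡7) mod 17; (16|17)=+1, (7|17)=-1; (−1)^{1·3·8}·(+1)^3·(-1)^1 = -1.
v=37: a=37^0·(≡32), b=37^-2·(≡6) mod 37; (32|37)=-1, (6|37)=-1; (−1)^{0·-2·18}·(-1)^-2·(-1)^0 = +1.
v=19: a=19^2·(≡1), b=19^5·(≡15) mod 19; (1|19)=+1, (15|19)=-1; (−1)^{2·5·9}·(+1)^5·(-1)^2 = +1.
v=∞: 150535 > 0 and 245157 > 0  ⇒  (a,b)_∞ = +1.
v=11: a=11^1·(≡3), b=11^3·(≡1) mod 11; (3|11)=+1, (1|11)=+1; (−1)^{1·3·5}·(+1)^3·(+1)^1 = -1.
v=5: a=5^1·(≡3), b=5^4·(≡2) mod 5; (3|5)=-1, (2|5)=-1; (−1)^{1·4·2}·(-1)^4·(-1)^1 = -1.
Ram(150535, 245157) = {5, 7, 11, 17}; no ℚ_5-point on the conic.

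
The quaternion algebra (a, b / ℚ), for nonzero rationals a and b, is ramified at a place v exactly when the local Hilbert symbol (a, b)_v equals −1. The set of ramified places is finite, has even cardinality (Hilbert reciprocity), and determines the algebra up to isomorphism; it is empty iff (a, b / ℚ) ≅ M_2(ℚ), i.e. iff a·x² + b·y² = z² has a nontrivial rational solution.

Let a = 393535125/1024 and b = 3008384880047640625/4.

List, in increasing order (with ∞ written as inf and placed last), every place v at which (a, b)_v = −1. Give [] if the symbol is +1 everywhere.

Mod squares: a ≡ 4845, b ≡ 1. Check v ∈ {∞, 2, 3, 5, 7, 17, 19}.
v=3: a=3^3·(≡1), b=3^0·(≡1) mod 3; (1|3)=+1, (1|3)=+1; (−1)^{3·0·1}·(+1)^0·(+1)^3 = +1.
v=2: v_2(a)=-10, v_2(b)=-2; units ≡ 5, 1 (mod 8); ε·ε+αω+βω = 0·0+-10·0+-2·1 ≡ 0  ⇒  (a,b)_2 = +1.
v=∞: 4845 > 0 and 1 > 0  ⇒  (a,b)_∞ = +1.
v=7: a=7^0·(≡2), b=7^2·(≡1) mod 7; (2|7)=+1, (1|7)=+1; (−1)^{0·2·3}·(+1)^2·(+1)^0 = +1.
v=19: a=19^3·(≡12), b=19^6·(≡4) mod 19; (12|19)=-1, (4|19)=+1; (−1)^{3·6·9}·(-1)^6·(+1)^3 = +1.
v=17: a=17^1·(≡1), b=17^4·(≡4) mod 17; (1|17)=+1, (4|17)=+1; (−1)^{1·4·8}·(+1)^4·(+1)^1 = +1.
v=5: a=5^3·(≡4), b=5^6·(≡1) mod 5; (4|5)=+1, (1|5)=+1; (−1)^{3·6·2}·(+1)^6·(+1)^3 = +1.
Ram(a, b) = ∅: the form 4845·x² + 1·y² − z² is isotropic over every ℚ_v, so by Hasse–Minkowski it is isotropic over ℚ.

[]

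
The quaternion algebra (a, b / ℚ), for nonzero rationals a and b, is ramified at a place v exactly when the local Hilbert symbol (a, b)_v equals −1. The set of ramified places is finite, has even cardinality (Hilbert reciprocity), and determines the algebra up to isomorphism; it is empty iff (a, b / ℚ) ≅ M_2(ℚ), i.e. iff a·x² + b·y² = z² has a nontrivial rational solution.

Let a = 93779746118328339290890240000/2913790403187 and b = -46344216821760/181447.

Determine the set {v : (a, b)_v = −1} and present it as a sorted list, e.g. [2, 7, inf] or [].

[2, 3, 5, 7]

Mod squares: a ≡ 3, b ≡ -5005. Check v ∈ {∞, 2, 3, 5, 7, 11, 13, 17, 23, 31}.
v=2: v_2(a)=16, v_2(b)=14; units ≡ 3, 3 (mod 8); ε·ε+αω+βω = 1·1+16·1+14·1 ≡ 1  ⇒  (a,b)_2 = -1.
v=17: a=17^6·(≡3), b=17^2·(≡14) mod 17; (3|17)=-1, (14|17)=-1; (−1)^{6·2·8}·(-1)^2·(-1)^6 = +1.
v=11: a=11^2·(≡5), b=11^1·(≡10) mod 11; (5|11)=+1, (10|11)=-1; (−1)^{2·1·5}·(+1)^1·(-1)^2 = +1.
v=13: a=13^8·(≡1), b=13^3·(≡8) mod 13; (1|13)=+1, (8|13)=-1; (−1)^{8·3·6}·(+1)^3·(-1)^8 = +1.
v=7: a=7^0·(≡5), b=7^-3·(≡6) mod 7; (5|7)=-1, (6|7)=-1; (−1)^{0·-3·3}·(-1)^-3·(-1)^0 = -1.
v=5: a=5^4·(≡2), b=5^1·(≡4) mod 5; (2|5)=-1, (4|5)=+1; (−1)^{4·1·2}·(-1)^1·(+1)^4 = -1.
v=31: a=31^2·(≡12), b=31^0·(≡17) mod 31; (12|31)=-1, (17|31)=-1; (−1)^{2·0·15}·(-1)^0·(-1)^2 = +1.
v=∞: 3 > 0 and -5005 < 0  ⇒  (a,b)_∞ = +1.
v=23: a=23^-6·(≡9), b=23^-2·(≡2) mod 23; (9|23)=+1, (2|23)=+1; (−1)^{-6·-2·11}·(+1)^-2·(+1)^-6 = +1.
v=3: a=3^-9·(≡1), b=3^4·(≡2) mod 3; (1|3)=+1, (2|3)=-1; (−1)^{-9·4·1}·(+1)^4·(-1)^-9 = -1.
(3, -5005 / ℚ) ramifies at {2, 3, 5, 7}: a division algebra.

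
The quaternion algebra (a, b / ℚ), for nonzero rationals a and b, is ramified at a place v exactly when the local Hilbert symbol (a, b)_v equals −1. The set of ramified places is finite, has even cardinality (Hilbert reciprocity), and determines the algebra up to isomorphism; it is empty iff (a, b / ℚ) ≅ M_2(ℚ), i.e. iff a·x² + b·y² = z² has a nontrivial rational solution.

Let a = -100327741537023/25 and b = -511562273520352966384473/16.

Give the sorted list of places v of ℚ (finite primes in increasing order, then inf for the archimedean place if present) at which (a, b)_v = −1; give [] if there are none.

Mod squares: a ≡ -12903, b ≡ -29393. Check v ∈ {∞, 2, 3, 5, 7, 11, 13, 17, 19, 23}.
v=23: a=23^1·(≡17), b=23^2·(≡16) mod 23; (17|23)=-1, (16|23)=+1; (−1)^{1·2·11}·(-1)^2·(+1)^1 = +1.
v=17: a=17^3·(≡3), b=17^5·(≡10) mod 17; (3|17)=-1, (10|17)=-1; (−1)^{3·5·8}·(-1)^5·(-1)^3 = +1.
v=5: a=5^-2·(≡2), b=5^0·(≡2) mod 5; (2|5)=-1, (2|5)=-1; (−1)^{-2·0·2}·(-1)^0·(-1)^-2 = +1.
v=7: a=7^2·(≡6), b=7^3·(≡4) mod 7; (6|7)=-1, (4|7)=+1; (−1)^{2·3·3}·(-1)^3·(+1)^2 = -1.
v=2: v_2(a)=0, v_2(b)=-4; units ≡ 1, 7 (mod 8); ε·ε+αω+βω = 0·1+0·0+-4·0 ≡ 0  ⇒  (a,b)_2 = +1.
v=∞: -12903 < 0 and -29393 < 0  ⇒  (a,b)_∞ = -1.
v=3: a=3^3·(≡1), b=3^2·(≡1) mod 3; (1|3)=+1, (1|3)=+1; (−1)^{3·2·1}·(+1)^2·(+1)^3 = +1.
v=13: a=13^2·(≡11), b=13^3·(≡9) mod 13; (11|13)=-1, (9|13)=+1; (−1)^{2·3·6}·(-1)^3·(+1)^2 = -1.
v=11: a=11^1·(≡1), b=11^4·(≡10) mod 11; (1|11)=+1, (10|11)=-1; (−1)^{1·4·5}·(+1)^4·(-1)^1 = -1.
v=19: a=19^2·(≡17), b=19^3·(≡16) mod 19; (17|19)=+1, (16|19)=+1; (−1)^{2·3·9}·(+1)^3·(+1)^2 = +1.
Ram(-12903, -29393) = {7, 11, 13, ∞}; no ℚ_7-point on the conic.

[7, 11, 13, inf]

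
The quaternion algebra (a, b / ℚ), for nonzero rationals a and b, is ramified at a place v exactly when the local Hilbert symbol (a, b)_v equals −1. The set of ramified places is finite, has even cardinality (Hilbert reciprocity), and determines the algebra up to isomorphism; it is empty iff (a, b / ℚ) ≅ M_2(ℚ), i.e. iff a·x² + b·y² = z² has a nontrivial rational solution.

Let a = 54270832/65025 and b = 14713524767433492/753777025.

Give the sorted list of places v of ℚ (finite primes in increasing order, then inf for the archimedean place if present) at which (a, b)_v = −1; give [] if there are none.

[7, 11, 13, 31]

Mod squares: a ≡ 69223, b ≡ 13. Check v ∈ {∞, 2, 3, 5, 7, 11, 13, 17, 19, 29, 31}.
v=17: a=17^-2·(≡8), b=17^-4·(≡13) mod 17; (8|17)=+1, (13|17)=+1; (−1)^{-2·-4·8}·(+1)^-4·(+1)^-2 = +1.
v=31: a=31^1·(≡16), b=31^2·(≡11) mod 31; (16|31)=+1, (11|31)=-1; (−1)^{1·2·15}·(+1)^2·(-1)^1 = -1.
v=7: a=7^3·(≡5), b=7^2·(≡6) mod 7; (5|7)=-1, (6|7)=-1; (−1)^{3·2·3}·(-1)^2·(-1)^3 = -1.
v=2: v_2(a)=4, v_2(b)=2; units ≡ 7, 5 (mod 8); ε·ε+αω+βω = 1·0+4·1+2·0 ≡ 0  ⇒  (a,b)_2 = +1.
v=11: a=11^1·(≡9), b=11^2·(≡8) mod 11; (9|11)=+1, (8|11)=-1; (−1)^{1·2·5}·(+1)^2·(-1)^1 = -1.
v=5: a=5^-2·(≡2), b=5^-2·(≡2) mod 5; (2|5)=-1, (2|5)=-1; (−1)^{-2·-2·2}·(-1)^-2·(-1)^-2 = +1.
v=29: a=29^1·(≡22), b=29^2·(≡1) mod 29; (22|29)=+1, (1|29)=+1; (−1)^{1·2·14}·(+1)^2·(+1)^1 = +1.
v=∞: 69223 > 0 and 13 > 0  ⇒  (a,b)_∞ = +1.
v=3: a=3^-2·(≡1), b=3^10·(≡1) mod 3; (1|3)=+1, (1|3)=+1; (−1)^{-2·10·1}·(+1)^10·(+1)^-2 = +1.
v=13: a=13^0·(≡8), b=13^1·(≡9) mod 13; (8|13)=-1, (9|13)=+1; (−1)^{0·1·6}·(-1)^1·(+1)^0 = -1.
v=19: a=19^0·(≡7), b=19^-2·(≡8) mod 19; (7|19)=+1, (8|19)=-1; (−1)^{0·-2·9}·(+1)^-2·(-1)^0 = +1.
Ram(69223, 13) = {7, 11, 13, 31}; no ℚ_7-point on the conic.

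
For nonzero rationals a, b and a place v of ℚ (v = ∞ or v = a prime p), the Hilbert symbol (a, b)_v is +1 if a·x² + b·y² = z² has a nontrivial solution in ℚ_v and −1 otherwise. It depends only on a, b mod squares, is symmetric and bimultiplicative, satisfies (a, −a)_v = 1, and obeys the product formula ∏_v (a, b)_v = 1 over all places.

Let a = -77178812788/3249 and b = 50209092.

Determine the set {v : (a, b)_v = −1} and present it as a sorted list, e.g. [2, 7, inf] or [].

[3, 7, 23, 29]

Mod squares: a ≡ -3254293, b ≡ 1394697. Check v ∈ {∞, 2, 3, 7, 11, 17, 19, 23, 29, 41}.
v=41: a=41^1·(≡30), b=41^1·(≡24) mod 41; (30|41)=-1, (24|41)=-1; (−1)^{1·1·20}·(-1)^1·(-1)^1 = +1.
v=2: v_2(a)=2, v_2(b)=2; units ≡ 3, 1 (mod 8); ε·ε+αω+βω = 1·0+2·0+2·1 ≡ 0  ⇒  (a,b)_2 = +1.
v=17: a=17^1·(≡4), b=17^1·(≡15) mod 17; (4|17)=+1, (15|17)=+1; (−1)^{1·1·8}·(+1)^1·(+1)^1 = +1.
v=19: a=19^-2·(≡12), b=19^0·(≡15) mod 19; (12|19)=-1, (15|19)=-1; (−1)^{-2·0·9}·(-1)^0·(-1)^-2 = +1.
v=7: a=7^3·(≡6), b=7^0·(≡3) mod 7; (6|7)=-1, (3|7)=-1; (−1)^{3·0·3}·(-1)^0·(-1)^3 = -1.
v=29: a=29^1·(≡9), b=29^1·(≡19) mod 29; (9|29)=+1, (19|29)=-1; (−1)^{1·1·14}·(+1)^1·(-1)^1 = -1.
v=3: a=3^-2·(≡2), b=3^3·(≡1) mod 3; (2|3)=-1, (1|3)=+1; (−1)^{-2·3·1}·(-1)^3·(+1)^-2 = -1.
v=23: a=23^1·(≡14), b=23^1·(≡5) mod 23; (14|23)=-1, (5|23)=-1; (−1)^{1·1·11}·(-1)^1·(-1)^1 = -1.
v=11: a=11^2·(≡10), b=11^0·(≡10) mod 11; (10|11)=-1, (10|11)=-1; (−1)^{2·0·5}·(-1)^0·(-1)^2 = +1.
v=∞: -3254293 < 0 and 1394697 > 0  ⇒  (a,b)_∞ = +1.
(-3254293, 1394697 / ℚ) ramifies at {3, 7, 23, 29}: a division algebra.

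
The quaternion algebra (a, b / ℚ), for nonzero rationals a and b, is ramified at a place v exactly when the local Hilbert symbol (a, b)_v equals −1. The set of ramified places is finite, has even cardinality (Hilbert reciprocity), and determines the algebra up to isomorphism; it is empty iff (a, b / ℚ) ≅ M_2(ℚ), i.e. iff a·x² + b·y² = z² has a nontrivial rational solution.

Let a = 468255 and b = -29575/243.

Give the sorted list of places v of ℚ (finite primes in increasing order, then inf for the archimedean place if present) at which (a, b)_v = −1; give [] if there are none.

Mod squares: a ≡ 468255, b ≡ -21. Check v ∈ {∞, 2, 3, 5, 7, 13, 19, 31, 53}.
v=53: a=53^1·(≡37), b=53^0·(≡41) mod 53; (37|53)=+1, (41|53)=-1; (−1)^{1·0·26}·(+1)^0·(-1)^1 = -1.
v=19: a=19^1·(≡2), b=19^0·(≡17) mod 19; (2|19)=-1, (17|19)=+1; (−1)^{1·0·9}·(-1)^0·(+1)^1 = +1.
v=13: a=13^0·(≡8), b=13^2·(≡8) mod 13; (8|13)=-1, (8|13)=-1; (−1)^{0·2·6}·(-1)^2·(-1)^0 = +1.
v=2: v_2(a)=0, v_2(b)=0; units ≡ 7, 3 (mod 8); ε·ε+αω+βω = 1·1+0·1+0·0 ≡ 1  ⇒  (a,b)_2 = -1.
v=7: a=7^0·(≡4), b=7^1·(≡2) mod 7; (4|7)=+1, (2|7)=+1; (−1)^{0·1·3}·(+1)^1·(+1)^0 = +1.
v=31: a=31^1·(≡8), b=31^0·(≡25) mod 31; (8|31)=+1, (25|31)=+1; (−1)^{1·0·15}·(+1)^0·(+1)^1 = +1.
v=∞: 468255 > 0 and -21 < 0  ⇒  (a,b)_∞ = +1.
v=5: a=5^1·(≡1), b=5^2·(≡4) mod 5; (1|5)=+1, (4|5)=+1; (−1)^{1·2·2}·(+1)^2·(+1)^1 = +1.
v=3: a=3^1·(≡1), b=3^-5·(≡2) mod 3; (1|3)=+1, (2|3)=-1; (−1)^{1·-5·1}·(+1)^-5·(-1)^1 = +1.
|Ram(468255, -21)| = 2, even; anisotropic at {2, 53}.

[2, 53]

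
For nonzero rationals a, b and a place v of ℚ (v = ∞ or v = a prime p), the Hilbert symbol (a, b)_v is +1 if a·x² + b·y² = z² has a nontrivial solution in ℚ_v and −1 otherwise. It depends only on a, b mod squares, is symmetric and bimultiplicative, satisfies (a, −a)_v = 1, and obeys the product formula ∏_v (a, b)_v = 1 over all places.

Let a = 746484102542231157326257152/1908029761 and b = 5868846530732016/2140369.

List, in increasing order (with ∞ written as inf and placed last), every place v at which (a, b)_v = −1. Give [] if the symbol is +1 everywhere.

[2, 37]

Mod squares: a ≡ 87, b ≡ 711399. Check v ∈ {∞, 2, 3, 7, 11, 13, 17, 19, 29, 37}.
v=3: a=3^7·(≡2), b=3^7·(≡1) mod 3; (2|3)=-1, (1|3)=+1; (−1)^{7·7·1}·(-1)^7·(+1)^7 = +1.
v=∞: 87 > 0 and 711399 > 0  ⇒  (a,b)_∞ = +1.
v=29: a=29^7·(≡12), b=29^5·(≡21) mod 29; (12|29)=-1, (21|29)=-1; (−1)^{7·5·14}·(-1)^5·(-1)^7 = +1.
v=37: a=37^2·(≡29), b=37^1·(≡17) mod 37; (29|37)=-1, (17|37)=-1; (−1)^{2·1·18}·(-1)^1·(-1)^2 = -1.
v=7: a=7^0·(≡5), b=7^-2·(≡6) mod 7; (5|7)=-1, (6|7)=-1; (−1)^{0·-2·3}·(-1)^-2·(-1)^0 = +1.
v=13: a=13^2·(≡3), b=13^1·(≡8) mod 13; (3|13)=+1, (8|13)=-1; (−1)^{2·1·6}·(+1)^1·(-1)^2 = +1.
v=2: v_2(a)=10, v_2(b)=4; units ≡ 7, 7 (mod 8); ε·ε+αω+βω = 1·1+10·0+4·0 ≡ 1  ⇒  (a,b)_2 = -1.
v=11: a=11^-4·(≡10), b=11^-2·(≡7) mod 11; (10|11)=-1, (7|11)=-1; (−1)^{-4·-2·5}·(-1)^-2·(-1)^-4 = +1.
v=17: a=17^4·(≡13), b=17^1·(≡5) mod 17; (13|17)=+1, (5|17)=-1; (−1)^{4·1·8}·(+1)^1·(-1)^4 = +1.
v=19: a=19^-4·(≡7), b=19^-2·(≡7) mod 19; (7|19)=+1, (7|19)=+1; (−1)^{-4·-2·9}·(+1)^-2·(+1)^-4 = +1.
Ram(87, 711399) = {2, 37}; no ℚ_2-point on the conic.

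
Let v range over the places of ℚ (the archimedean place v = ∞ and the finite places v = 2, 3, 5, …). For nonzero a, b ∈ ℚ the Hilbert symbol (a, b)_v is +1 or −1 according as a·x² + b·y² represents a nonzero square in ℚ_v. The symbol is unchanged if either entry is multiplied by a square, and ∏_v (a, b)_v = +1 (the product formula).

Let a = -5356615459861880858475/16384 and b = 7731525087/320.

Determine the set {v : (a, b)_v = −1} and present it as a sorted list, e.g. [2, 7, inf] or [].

[13, 19]

(a, b) ≡ (-19, 715) mod (ℚ^×)²; places V = {2, 3, 5, 11, 13, 19, 43, ∞}.
(a,b)_5: α=2, u≡4; β=-1, v≡3 (mod 5); (4|5)=+1, (3|5)=-1; sign (−1)^0·+1^-1·-1^2 = +1.
(a,b)_43: α=6, u≡16; β=2, v≡3 (mod 43); (16|43)=+1, (3|43)=-1; sign (−1)^0·+1^2·-1^6 = +1.
(a,b)_∞: sgn(-19)=−, sgn(715)=+, so +1.
(a,b)_11: α=0, u≡3; β=1, v≡6 (mod 11); (3|11)=+1, (6|11)=-1; sign (−1)^0·+1^1·-1^0 = +1.
(a,b)_13: α=2, u≡8; β=1, v≡10 (mod 13); (8|13)=-1, (10|13)=+1; sign (−1)^0·-1^1·+1^2 = -1.
(a,b)_2: α=-14, β=-6; u≡5, v≡3 (mod 8); ε(u)ε(v)=0·1, αω(v)=-14·1, βω(u)=-6·1; sum ≡ 0  ⇒  +1.
(a,b)_3: α=4, u≡2; β=4, v≡1 (mod 3); (2|3)=-1, (1|3)=+1; sign (−1)^0·-1^4·+1^4 = +1.
(a,b)_19: α=5, u≡13; β=2, v≡14 (mod 19); (13|19)=-1, (14|19)=-1; sign (−1)^0·-1^2·-1^5 = -1.
|Ram(-19, 715)| = 2, even; anisotropic at {13, 19}.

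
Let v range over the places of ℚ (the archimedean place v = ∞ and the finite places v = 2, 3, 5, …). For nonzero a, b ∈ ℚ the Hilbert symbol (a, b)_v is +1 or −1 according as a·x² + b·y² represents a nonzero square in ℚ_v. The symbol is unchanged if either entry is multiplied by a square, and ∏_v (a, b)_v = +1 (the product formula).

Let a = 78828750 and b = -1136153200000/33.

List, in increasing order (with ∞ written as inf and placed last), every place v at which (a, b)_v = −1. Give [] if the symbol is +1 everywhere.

Mod squares: a ≡ 286, b ≡ -2310. Check v ∈ {∞, 2, 3, 5, 7, 11, 13}.
v=5: a=5^4·(≡1), b=5^5·(≡2) mod 5; (1|5)=+1, (2|5)=-1; (−1)^{4·5·2}·(+1)^5·(-1)^4 = +1.
v=7: a=7^2·(≡3), b=7^5·(≡3) mod 7; (3|7)=-1, (3|7)=-1; (−1)^{2·5·3}·(-1)^5·(-1)^2 = -1.
v=∞: 286 > 0 and -2310 < 0  ⇒  (a,b)_∞ = +1.
v=13: a=13^1·(≡4), b=13^2·(≡12) mod 13; (4|13)=+1, (12|13)=+1; (−1)^{1·2·6}·(+1)^2·(+1)^1 = +1.
v=2: v_2(a)=1, v_2(b)=7; units ≡ 7, 5 (mod 8); ε·ε+αω+βω = 1·0+1·1+7·0 ≡ 1  ⇒  (a,b)_2 = -1.
v=3: a=3^2·(≡1), b=3^-1·(≡1) mod 3; (1|3)=+1, (1|3)=+1; (−1)^{2·-1·1}·(+1)^-1·(+1)^2 = +1.
v=11: a=11^1·(≡3), b=11^-1·(≡2) mod 11; (3|11)=+1, (2|11)=-1; (−1)^{1·-1·5}·(+1)^-1·(-1)^1 = +1.
Ram(286, -2310) = {2, 7}; no ℚ_2-point on the conic.

[2, 7]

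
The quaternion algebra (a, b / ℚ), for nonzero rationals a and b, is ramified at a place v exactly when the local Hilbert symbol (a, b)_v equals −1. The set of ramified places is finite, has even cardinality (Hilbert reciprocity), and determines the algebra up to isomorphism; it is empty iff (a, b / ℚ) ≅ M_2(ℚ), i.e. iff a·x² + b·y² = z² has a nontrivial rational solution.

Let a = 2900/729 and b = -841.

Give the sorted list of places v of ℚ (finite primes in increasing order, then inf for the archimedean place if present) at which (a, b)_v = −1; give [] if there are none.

[]

(a, b) ≡ (29, -1) mod (ℚ^×)²; places V = {2, 3, 5, 29, ∞}.
(a,b)_∞: sgn(29)=+, sgn(-1)=−, so +1.
(a,b)_29: α=1, u≡25; β=2, v≡28 (mod 29); (25|29)=+1, (28|29)=+1; sign (−1)^0·+1^2·+1^1 = +1.
(a,b)_5: α=2, u≡4; β=0, v≡4 (mod 5); (4|5)=+1, (4|5)=+1; sign (−1)^0·+1^0·+1^2 = +1.
(a,b)_2: α=2, β=0; u≡5, v≡7 (mod 8); ε(u)ε(v)=0·1, αω(v)=2·0, βω(u)=0·1; sum ≡ 0  ⇒  +1.
(a,b)_3: α=-6, u≡2; β=0, v≡2 (mod 3); (2|3)=-1, (2|3)=-1; sign (−1)^0·-1^0·-1^-6 = +1.
Ram(a, b) = ∅: the form 29·x² + -1·y² − z² is isotropic over every ℚ_v, so by Hasse–Minkowski it is isotropic over ℚ.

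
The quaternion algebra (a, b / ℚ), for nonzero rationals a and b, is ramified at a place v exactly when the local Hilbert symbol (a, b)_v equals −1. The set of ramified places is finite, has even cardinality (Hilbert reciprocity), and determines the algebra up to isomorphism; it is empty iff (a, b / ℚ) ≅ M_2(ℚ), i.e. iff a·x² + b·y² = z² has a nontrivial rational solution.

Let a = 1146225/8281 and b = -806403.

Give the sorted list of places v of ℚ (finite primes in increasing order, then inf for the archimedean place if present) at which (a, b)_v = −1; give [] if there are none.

[13, 23, 29, 31]

Mod squares: a ≡ 45849, b ≡ -806403. Check v ∈ {∞, 2, 3, 5, 7, 13, 17, 23, 29, 31}.
v=31: a=31^1·(≡29), b=31^1·(≡27) mod 31; (29|31)=-1, (27|31)=-1; (−1)^{1·1·15}·(-1)^1·(-1)^1 = -1.
v=23: a=23^0·(≡20), b=23^1·(≡14) mod 23; (20|23)=-1, (14|23)=-1; (−1)^{0·1·11}·(-1)^1·(-1)^0 = -1.
v=5: a=5^2·(≡4), b=5^0·(≡2) mod 5; (4|5)=+1, (2|5)=-1; (−1)^{2·0·2}·(+1)^0·(-1)^2 = +1.
v=13: a=13^-2·(≡8), b=13^1·(≡5) mod 13; (8|13)=-1, (5|13)=-1; (−1)^{-2·1·6}·(-1)^1·(-1)^-2 = -1.
v=3: a=3^1·(≡1), b=3^1·(≡2) mod 3; (1|3)=+1, (2|3)=-1; (−1)^{1·1·1}·(+1)^1·(-1)^1 = +1.
v=2: v_2(a)=0, v_2(b)=0; units ≡ 1, 5 (mod 8); ε·ε+αω+βω = 0·0+0·1+0·0 ≡ 0  ⇒  (a,b)_2 = +1.
v=29: a=29^1·(≡18), b=29^1·(≡4) mod 29; (18|29)=-1, (4|29)=+1; (−1)^{1·1·14}·(-1)^1·(+1)^1 = -1.
v=∞: 45849 > 0 and -806403 < 0  ⇒  (a,b)_∞ = +1.
v=7: a=7^-2·(≡3), b=7^0·(≡4) mod 7; (3|7)=-1, (4|7)=+1; (−1)^{-2·0·3}·(-1)^0·(+1)^-2 = +1.
v=17: a=17^1·(≡10), b=17^0·(≡9) mod 17; (10|17)=-1, (9|17)=+1; (−1)^{1·0·8}·(-1)^0·(+1)^1 = +1.
(45849, -806403 / ℚ) ramifies at {13, 23, 29, 31}: a division algebra.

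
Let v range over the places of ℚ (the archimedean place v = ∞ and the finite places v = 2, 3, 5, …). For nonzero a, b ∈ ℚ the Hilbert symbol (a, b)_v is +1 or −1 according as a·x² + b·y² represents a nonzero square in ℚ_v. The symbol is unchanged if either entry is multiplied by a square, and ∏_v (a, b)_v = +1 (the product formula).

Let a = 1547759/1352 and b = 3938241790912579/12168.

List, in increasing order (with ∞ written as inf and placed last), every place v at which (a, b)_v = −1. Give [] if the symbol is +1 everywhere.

Mod squares: a ≡ 1102, b ≡ 38. Check v ∈ {∞, 2, 3, 13, 17, 19, 29, 53}.
v=29: a=29^1·(≡28), b=29^4·(≡24) mod 29; (28|29)=+1, (24|29)=+1; (−1)^{1·4·14}·(+1)^4·(+1)^1 = +1.
v=19: a=19^1·(≡9), b=19^3·(≡10) mod 19; (9|19)=+1, (10|19)=-1; (−1)^{1·3·9}·(+1)^3·(-1)^1 = +1.
v=17: a=17^0·(≡5), b=17^2·(≡15) mod 17; (5|17)=-1, (15|17)=+1; (−1)^{0·2·8}·(-1)^2·(+1)^0 = +1.
v=13: a=13^-2·(≡12), b=13^-2·(≡1) mod 13; (12|13)=+1, (1|13)=+1; (−1)^{-2·-2·6}·(+1)^-2·(+1)^-2 = +1.
v=3: a=3^0·(≡1), b=3^-2·(≡2) mod 3; (1|3)=+1, (2|3)=-1; (−1)^{0·-2·1}·(+1)^-2·(-1)^0 = +1.
v=2: v_2(a)=-3, v_2(b)=-3; units ≡ 7, 3 (mod 8); ε·ε+αω+βω = 1·1+-3·1+-3·0 ≡ 0  ⇒  (a,b)_2 = +1.
v=53: a=53^2·(≡42), b=53^2·(≡43) mod 53; (42|53)=+1, (43|53)=+1; (−1)^{2·2·26}·(+1)^2·(+1)^2 = +1.
v=∞: 1102 > 0 and 38 > 0  ⇒  (a,b)_∞ = +1.
Every local symbol is +1, so the conic 1102·x² + 38·y² = z² has ℚ_v-points for all v and hence a ℚ-point; (a, b / ℚ) ≅ M_2(ℚ).

[]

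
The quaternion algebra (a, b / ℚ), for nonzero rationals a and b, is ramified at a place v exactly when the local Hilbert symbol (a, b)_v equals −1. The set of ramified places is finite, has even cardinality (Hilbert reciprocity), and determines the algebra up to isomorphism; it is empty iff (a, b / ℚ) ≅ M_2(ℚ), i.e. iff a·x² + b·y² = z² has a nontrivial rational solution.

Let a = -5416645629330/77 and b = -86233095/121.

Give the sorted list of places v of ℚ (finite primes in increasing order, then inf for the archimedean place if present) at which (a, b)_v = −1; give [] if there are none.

(a, b) ≡ (-903210, -56695) mod (ℚ^×)²; places V = {2, 3, 5, 7, 11, 13, 17, 19, 23, 29, ∞}.
(a,b)_∞: sgn(-903210)=−, sgn(-56695)=−, so -1.
(a,b)_23: α=1, u≡10; β=1, v≡21 (mod 23); (10|23)=-1, (21|23)=-1; sign (−1)^1·-1^1·-1^1 = -1.
(a,b)_3: α=3, u≡1; β=2, v≡2 (mod 3); (1|3)=+1, (2|3)=-1; sign (−1)^0·+1^2·-1^3 = -1.
(a,b)_7: α=-1, u≡4; β=0, v≡5 (mod 7); (4|7)=+1, (5|7)=-1; sign (−1)^0·+1^0·-1^-1 = -1.
(a,b)_17: α=1, u≡14; β=1, v≡5 (mod 17); (14|17)=-1, (5|17)=-1; sign (−1)^0·-1^1·-1^1 = +1.
(a,b)_19: α=2, u≡3; β=0, v≡11 (mod 19); (3|19)=-1, (11|19)=+1; sign (−1)^0·-1^0·+1^2 = +1.
(a,b)_11: α=-1, u≡3; β=-2, v≡8 (mod 11); (3|11)=+1, (8|11)=-1; sign (−1)^0·+1^-2·-1^-1 = -1.
(a,b)_29: α=2, u≡22; β=1, v≡21 (mod 29); (22|29)=+1, (21|29)=-1; sign (−1)^0·+1^1·-1^2 = +1.
(a,b)_13: α=2, u≡3; β=2, v≡2 (mod 13); (3|13)=+1, (2|13)=-1; sign (−1)^0·+1^2·-1^2 = +1.
(a,b)_5: α=1, u≡2; β=1, v≡1 (mod 5); (2|5)=-1, (1|5)=+1; sign (−1)^0·-1^1·+1^1 = -1.
(a,b)_2: α=1, β=0; u≡3, v≡1 (mod 8); ε(u)ε(v)=1·0, αω(v)=1·0, βω(u)=0·1; sum ≡ 0  ⇒  +1.
|Ram(-903210, -56695)| = 6, even; anisotropic at {3, 5, 7, 11, 23, ∞}.

[3, 5, 7, 11, 23, inf]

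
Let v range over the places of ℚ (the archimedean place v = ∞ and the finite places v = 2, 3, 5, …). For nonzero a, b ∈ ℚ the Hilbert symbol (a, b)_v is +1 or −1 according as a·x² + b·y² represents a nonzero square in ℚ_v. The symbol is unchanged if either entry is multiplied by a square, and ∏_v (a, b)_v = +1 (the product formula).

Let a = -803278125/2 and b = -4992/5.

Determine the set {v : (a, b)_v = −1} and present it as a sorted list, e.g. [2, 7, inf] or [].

[3, inf]

(a, b) ≡ (-10, -390) mod (ℚ^×)²; places V = {2, 3, 5, 13, ∞}.
(a,b)_3: α=2, u≡2; β=1, v≡2 (mod 3); (2|3)=-1, (2|3)=-1; sign (−1)^0·-1^1·-1^2 = -1.
(a,b)_∞: sgn(-10)=−, sgn(-390)=−, so -1.
(a,b)_13: α=4, u≡10; β=1, v≡9 (mod 13); (10|13)=+1, (9|13)=+1; sign (−1)^0·+1^1·+1^4 = +1.
(a,b)_5: α=5, u≡3; β=-1, v≡3 (mod 5); (3|5)=-1, (3|5)=-1; sign (−1)^0·-1^-1·-1^5 = +1.
(a,b)_2: α=-1, β=7; u≡3, v≡5 (mod 8); ε(u)ε(v)=1·0, αω(v)=-1·1, βω(u)=7·1; sum ≡ 0  ⇒  +1.
Ram(-10, -390) = {3, ∞}; no ℚ_3-point on the conic.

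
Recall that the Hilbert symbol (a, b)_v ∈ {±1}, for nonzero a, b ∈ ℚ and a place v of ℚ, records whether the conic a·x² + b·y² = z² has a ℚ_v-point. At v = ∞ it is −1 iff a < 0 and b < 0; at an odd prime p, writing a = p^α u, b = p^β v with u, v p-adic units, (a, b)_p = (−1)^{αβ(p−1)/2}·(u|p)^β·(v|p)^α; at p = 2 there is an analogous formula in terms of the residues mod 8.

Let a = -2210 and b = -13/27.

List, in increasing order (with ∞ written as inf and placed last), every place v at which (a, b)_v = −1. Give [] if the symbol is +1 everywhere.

(a, b) ≡ (-2210, -39) mod (ℚ^×)²; places V = {2, 3, 5, 13, 17, ∞}.
(a,b)_5: α=1, u≡3; β=0, v≡1 (mod 5); (3|5)=-1, (1|5)=+1; sign (−1)^0·-1^0·+1^1 = +1.
(a,b)_3: α=0, u≡1; β=-3, v≡2 (mod 3); (1|3)=+1, (2|3)=-1; sign (−1)^0·+1^-3·-1^0 = +1.
(a,b)_17: α=1, u≡6; β=0, v≡14 (mod 17); (6|17)=-1, (14|17)=-1; sign (−1)^0·-1^0·-1^1 = -1.
(a,b)_2: α=1, β=0; u≡7, v≡1 (mod 8); ε(u)ε(v)=1·0, αω(v)=1·0, βω(u)=0·0; sum ≡ 0  ⇒  +1.
(a,b)_13: α=1, u≡12; β=1, v≡12 (mod 13); (12|13)=+1, (12|13)=+1; sign (−1)^0·+1^1·+1^1 = +1.
(a,b)_∞: sgn(-2210)=−, sgn(-39)=−, so -1.
Ram(-2210, -39) = {17, ∞}; no ℚ_17-point on the conic.

[17, inf]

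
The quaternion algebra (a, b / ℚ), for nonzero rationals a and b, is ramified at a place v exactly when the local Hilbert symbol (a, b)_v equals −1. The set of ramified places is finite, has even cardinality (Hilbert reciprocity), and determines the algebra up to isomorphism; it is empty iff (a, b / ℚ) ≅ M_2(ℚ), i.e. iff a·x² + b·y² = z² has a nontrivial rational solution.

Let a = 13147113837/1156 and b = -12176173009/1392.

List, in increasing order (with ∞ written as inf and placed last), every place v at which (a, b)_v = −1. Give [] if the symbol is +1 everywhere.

[3, 13]

(a, b) ≡ (460317, -428127) mod (ℚ^×)²; places V = {2, 3, 7, 11, 13, 17, 19, 29, 37, ∞}.
(a,b)_7: α=0, u≡4; β=1, v≡5 (mod 7); (4|7)=+1, (5|7)=-1; sign (−1)^0·+1^1·-1^0 = +1.
(a,b)_13: α=5, u≡3; β=2, v≡5 (mod 13); (3|13)=+1, (5|13)=-1; sign (−1)^0·+1^2·-1^5 = -1.
(a,b)_37: α=1, u≡34; β=1, v≡7 (mod 37); (34|37)=+1, (7|37)=+1; sign (−1)^0·+1^1·+1^1 = +1.
(a,b)_∞: sgn(460317)=+, sgn(-428127)=−, so +1.
(a,b)_2: α=-2, β=-4; u≡5, v≡1 (mod 8); ε(u)ε(v)=0·0, αω(v)=-2·0, βω(u)=-4·1; sum ≡ 0  ⇒  +1.
(a,b)_19: α=0, u≡1; β=1, v≡11 (mod 19); (1|19)=+1, (11|19)=+1; sign (−1)^0·+1^1·+1^0 = +1.
(a,b)_29: α=1, u≡10; β=-1, v≡11 (mod 29); (10|29)=-1, (11|29)=-1; sign (−1)^0·-1^-1·-1^1 = +1.
(a,b)_11: α=1, u≡4; β=4, v≡1 (mod 11); (4|11)=+1, (1|11)=+1; sign (−1)^0·+1^4·+1^1 = +1.
(a,b)_17: α=-2, u≡2; β=0, v≡1 (mod 17); (2|17)=+1, (1|17)=+1; sign (−1)^0·+1^0·+1^-2 = +1.
(a,b)_3: α=1, u≡1; β=-1, v≡1 (mod 3); (1|3)=+1, (1|3)=+1; sign (−1)^1·+1^-1·+1^1 = -1.
|Ram(460317, -428127)| = 2, even; anisotropic at {3, 13}.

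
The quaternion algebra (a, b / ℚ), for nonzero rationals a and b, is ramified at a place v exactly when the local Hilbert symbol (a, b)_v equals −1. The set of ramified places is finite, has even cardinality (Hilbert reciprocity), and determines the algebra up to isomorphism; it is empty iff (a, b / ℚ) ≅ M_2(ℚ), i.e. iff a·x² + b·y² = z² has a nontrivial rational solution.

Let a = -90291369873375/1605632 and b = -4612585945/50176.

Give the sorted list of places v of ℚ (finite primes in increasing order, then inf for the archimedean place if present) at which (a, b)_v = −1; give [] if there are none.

(a, b) ≡ (-22951470, -131905) mod (ℚ^×)²; places V = {2, 3, 5, 7, 11, 17, 23, 29, 31, 37, ∞}.
(a,b)_3: α=3, u≡2; β=0, v≡2 (mod 3); (2|3)=-1, (2|3)=-1; sign (−1)^0·-1^0·-1^3 = -1.
(a,b)_11: α=2, u≡10; β=2, v≡2 (mod 11); (10|11)=-1, (2|11)=-1; sign (−1)^0·-1^2·-1^2 = +1.
(a,b)_37: α=1, u≡20; β=1, v≡24 (mod 37); (20|37)=-1, (24|37)=-1; sign (−1)^0·-1^1·-1^1 = +1.
(a,b)_5: α=3, u≡4; β=1, v≡1 (mod 5); (4|5)=+1, (1|5)=+1; sign (−1)^0·+1^1·+1^3 = +1.
(a,b)_17: α=2, u≡15; β=2, v≡9 (mod 17); (15|17)=+1, (9|17)=+1; sign (−1)^0·+1^2·+1^2 = +1.
(a,b)_31: α=1, u≡11; β=1, v≡3 (mod 31); (11|31)=-1, (3|31)=-1; sign (−1)^1·-1^1·-1^1 = -1.
(a,b)_23: α=1, u≡20; β=1, v≡21 (mod 23); (20|23)=-1, (21|23)=-1; sign (−1)^1·-1^1·-1^1 = -1.
(a,b)_7: α=-2, u≡1; β=-2, v≡6 (mod 7); (1|7)=+1, (6|7)=-1; sign (−1)^0·+1^-2·-1^-2 = +1.
(a,b)_2: α=-15, β=-10; u≡1, v≡7 (mod 8); ε(u)ε(v)=0·1, αω(v)=-15·0, βω(u)=-10·0; sum ≡ 0  ⇒  +1.
(a,b)_29: α=1, u≡16; β=0, v≡6 (mod 29); (16|29)=+1, (6|29)=+1; sign (−1)^0·+1^0·+1^1 = +1.
(a,b)_∞: sgn(-22951470)=−, sgn(-131905)=−, so -1.
Ram(-22951470, -131905) = {3, 23, 31, ∞}; no ℚ_3-point on the conic.

[3, 23, 31, inf]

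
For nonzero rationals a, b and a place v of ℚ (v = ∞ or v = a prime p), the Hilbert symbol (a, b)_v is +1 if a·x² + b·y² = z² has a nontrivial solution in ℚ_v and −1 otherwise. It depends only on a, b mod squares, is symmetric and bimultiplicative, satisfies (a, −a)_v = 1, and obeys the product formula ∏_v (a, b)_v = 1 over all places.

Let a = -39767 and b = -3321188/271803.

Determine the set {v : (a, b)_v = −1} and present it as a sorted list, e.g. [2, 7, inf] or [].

(a, b) ≡ (-39767, -51) mod (ℚ^×)²; places V = {2, 3, 7, 13, 17, 19, 23, 43, ∞}.
(a,b)_3: α=0, u≡1; β=-1, v≡1 (mod 3); (1|3)=+1, (1|3)=+1; sign (−1)^0·+1^-1·+1^0 = +1.
(a,b)_19: α=1, u≡16; β=0, v≡11 (mod 19); (16|19)=+1, (11|19)=+1; sign (−1)^0·+1^0·+1^1 = +1.
(a,b)_23: α=1, u≡19; β=0, v≡1 (mod 23); (19|23)=-1, (1|23)=+1; sign (−1)^0·-1^0·+1^1 = +1.
(a,b)_13: α=1, u≡9; β=2, v≡9 (mod 13); (9|13)=+1, (9|13)=+1; sign (−1)^0·+1^2·+1^1 = +1.
(a,b)_∞: sgn(-39767)=−, sgn(-51)=−, so -1.
(a,b)_17: α=0, u≡13; β=3, v≡3 (mod 17); (13|17)=+1, (3|17)=-1; sign (−1)^0·+1^3·-1^0 = +1.
(a,b)_7: α=1, u≡3; β=-2, v≡6 (mod 7); (3|7)=-1, (6|7)=-1; sign (−1)^0·-1^-2·-1^1 = -1.
(a,b)_43: α=0, u≡8; β=-2, v≡36 (mod 43); (8|43)=-1, (36|43)=+1; sign (−1)^0·-1^-2·+1^0 = +1.
(a,b)_2: α=0, β=2; u≡1, v≡5 (mod 8); ε(u)ε(v)=0·0, αω(v)=0·1, βω(u)=2·0; sum ≡ 0  ⇒  +1.
|Ram(-39767, -51)| = 2, even; anisotropic at {7, ∞}.

[7, inf]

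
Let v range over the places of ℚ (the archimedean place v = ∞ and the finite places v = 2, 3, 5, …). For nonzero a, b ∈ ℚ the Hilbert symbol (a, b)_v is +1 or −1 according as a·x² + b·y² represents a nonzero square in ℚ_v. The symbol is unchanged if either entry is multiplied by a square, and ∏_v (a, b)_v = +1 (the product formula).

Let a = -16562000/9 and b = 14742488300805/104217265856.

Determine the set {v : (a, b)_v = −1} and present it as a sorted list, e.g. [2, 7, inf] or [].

(a, b) ≡ (-5, 55) mod (ℚ^×)²; places V = {2, 3, 5, 7, 11, 13, 17, 23, 29, 43, ∞}.
(a,b)_13: α=2, u≡8; β=0, v≡9 (mod 13); (8|13)=-1, (9|13)=+1; sign (−1)^0·-1^0·+1^2 = +1.
(a,b)_2: α=4, β=-6; u≡3, v≡7 (mod 8); ε(u)ε(v)=1·1, αω(v)=4·0, βω(u)=-6·1; sum ≡ 1  ⇒  -1.
(a,b)_29: α=0, u≡5; β=2, v≡12 (mod 29); (5|29)=+1, (12|29)=-1; sign (−1)^0·+1^2·-1^0 = +1.
(a,b)_11: α=0, u≡2; β=-1, v≡5 (mod 11); (2|11)=-1, (5|11)=+1; sign (−1)^0·-1^-1·+1^0 = -1.
(a,b)_7: α=2, u≡1; β=0, v≡5 (mod 7); (1|7)=+1, (5|7)=-1; sign (−1)^0·+1^0·-1^2 = +1.
(a,b)_43: α=0, u≡1; β=2, v≡18 (mod 43); (1|43)=+1, (18|43)=-1; sign (−1)^0·+1^2·-1^0 = +1.
(a,b)_17: α=0, u≡7; β=2, v≡15 (mod 17); (7|17)=-1, (15|17)=+1; sign (−1)^0·-1^2·+1^0 = +1.
(a,b)_23: α=0, u≡18; β=-6, v≡13 (mod 23); (18|23)=+1, (13|23)=+1; sign (−1)^0·+1^-6·+1^0 = +1.
(a,b)_∞: sgn(-5)=−, sgn(55)=+, so +1.
(a,b)_3: α=-2, u≡1; β=8, v≡1 (mod 3); (1|3)=+1, (1|3)=+1; sign (−1)^0·+1^8·+1^-2 = +1.
(a,b)_5: α=3, u≡1; β=1, v≡1 (mod 5); (1|5)=+1, (1|5)=+1; sign (−1)^0·+1^1·+1^3 = +1.
|Ram(-5, 55)| = 2, even; anisotropic at {2, 11}.

[2, 11]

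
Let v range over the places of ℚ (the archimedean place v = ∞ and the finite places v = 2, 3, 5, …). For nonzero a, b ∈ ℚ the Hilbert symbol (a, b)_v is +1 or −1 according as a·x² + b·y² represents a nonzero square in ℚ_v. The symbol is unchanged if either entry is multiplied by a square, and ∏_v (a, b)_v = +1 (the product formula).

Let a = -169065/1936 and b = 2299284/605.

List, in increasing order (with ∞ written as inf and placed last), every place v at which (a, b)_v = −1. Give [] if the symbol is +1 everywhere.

[5, 17]

Mod squares: a ≡ -65, b ≡ 1105. Check v ∈ {∞, 2, 3, 5, 11, 13, 17}.
v=13: a=13^1·(≡5), b=13^1·(≡6) mod 13; (5|13)=-1, (6|13)=-1; (−1)^{1·1·6}·(-1)^1·(-1)^1 = +1.
v=11: a=11^-2·(≡1), b=11^-2·(≡4) mod 11; (1|11)=+1, (4|11)=+1; (−1)^{-2·-2·5}·(+1)^-2·(+1)^-2 = +1.
v=17: a=17^2·(≡12), b=17^3·(≡6) mod 17; (12|17)=-1, (6|17)=-1; (−1)^{2·3·8}·(-1)^3·(-1)^2 = -1.
v=5: a=5^1·(≡2), b=5^-1·(≡4) mod 5; (2|5)=-1, (4|5)=+1; (−1)^{1·-1·2}·(-1)^-1·(+1)^1 = -1.
v=3: a=3^2·(≡1), b=3^2·(≡1) mod 3; (1|3)=+1, (1|3)=+1; (−1)^{2·2·1}·(+1)^2·(+1)^2 = +1.
v=2: v_2(a)=-4, v_2(b)=2; units ≡ 7, 1 (mod 8); ε·ε+αω+βω = 1·0+-4·0+2·0 ≡ 0  ⇒  (a,b)_2 = +1.
v=∞: -65 < 0 and 1105 > 0  ⇒  (a,b)_∞ = +1.
Ram(-65, 1105) = {5, 17}; no ℚ_5-point on the conic.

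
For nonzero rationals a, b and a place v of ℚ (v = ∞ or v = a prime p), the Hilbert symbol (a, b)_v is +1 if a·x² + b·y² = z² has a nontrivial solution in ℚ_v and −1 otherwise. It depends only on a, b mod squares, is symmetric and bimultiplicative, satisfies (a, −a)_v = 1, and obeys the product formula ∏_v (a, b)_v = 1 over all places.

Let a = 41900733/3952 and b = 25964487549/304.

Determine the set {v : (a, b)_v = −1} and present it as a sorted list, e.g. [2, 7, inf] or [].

[2, 3, 11, 19]

(a, b) ≡ (289731, 81719) mod (ℚ^×)²; places V = {2, 3, 7, 11, 13, 17, 19, 23, ∞}.
(a,b)_11: α=0, u≡2; β=1, v≡9 (mod 11); (2|11)=-1, (9|11)=+1; sign (−1)^0·-1^1·+1^0 = -1.
(a,b)_3: α=7, u≡1; β=6, v≡2 (mod 3); (1|3)=+1, (2|3)=-1; sign (−1)^0·+1^6·-1^7 = -1.
(a,b)_19: α=-1, u≡5; β=-1, v≡11 (mod 19); (5|19)=+1, (11|19)=+1; sign (−1)^1·+1^-1·+1^-1 = -1.
(a,b)_2: α=-4, β=-4; u≡3, v≡7 (mod 8); ε(u)ε(v)=1·1, αω(v)=-4·0, βω(u)=-4·1; sum ≡ 1  ⇒  -1.
(a,b)_∞: sgn(289731)=+, sgn(81719)=+, so +1.
(a,b)_7: α=2, u≡1; β=2, v≡1 (mod 7); (1|7)=+1, (1|7)=+1; sign (−1)^0·+1^2·+1^2 = +1.
(a,b)_23: α=1, u≡9; β=1, v≡5 (mod 23); (9|23)=+1, (5|23)=-1; sign (−1)^1·+1^1·-1^1 = +1.
(a,b)_13: α=-1, u≡6; β=2, v≡9 (mod 13); (6|13)=-1, (9|13)=+1; sign (−1)^0·-1^2·+1^-1 = +1.
(a,b)_17: α=1, u≡9; β=1, v≡13 (mod 17); (9|17)=+1, (13|17)=+1; sign (−1)^0·+1^1·+1^1 = +1.
(289731, 81719 / ℚ) ramifies at {2, 3, 11, 19}: a division algebra.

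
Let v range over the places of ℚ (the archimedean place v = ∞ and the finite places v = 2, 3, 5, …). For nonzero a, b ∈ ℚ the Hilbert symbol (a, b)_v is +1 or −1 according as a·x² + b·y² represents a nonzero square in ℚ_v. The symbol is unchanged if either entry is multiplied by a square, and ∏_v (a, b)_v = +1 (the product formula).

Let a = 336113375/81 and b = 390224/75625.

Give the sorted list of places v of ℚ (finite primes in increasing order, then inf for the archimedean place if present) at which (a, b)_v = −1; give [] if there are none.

Mod squares: a ≡ 25415, b ≡ 29. Check v ∈ {∞, 2, 3, 5, 11, 13, 17, 23, 29}.
v=3: a=3^-4·(≡2), b=3^0·(≡2) mod 3; (2|3)=-1, (2|3)=-1; (−1)^{-4·0·1}·(-1)^0·(-1)^-4 = +1.
v=5: a=5^3·(≡2), b=5^-4·(≡4) mod 5; (2|5)=-1, (4|5)=+1; (−1)^{3·-4·2}·(-1)^-4·(+1)^3 = +1.
v=17: a=17^1·(≡4), b=17^0·(≡12) mod 17; (4|17)=+1, (12|17)=-1; (−1)^{1·0·8}·(+1)^0·(-1)^1 = -1.
v=13: a=13^1·(≡11), b=13^0·(≡4) mod 13; (11|13)=-1, (4|13)=+1; (−1)^{1·0·6}·(-1)^0·(+1)^1 = +1.
v=29: a=29^0·(≡3), b=29^3·(≡6) mod 29; (3|29)=-1, (6|29)=+1; (−1)^{0·3·14}·(-1)^3·(+1)^0 = -1.
v=∞: 25415 > 0 and 29 > 0  ⇒  (a,b)_∞ = +1.
v=2: v_2(a)=0, v_2(b)=4; units ≡ 7, 5 (mod 8); ε·ε+αω+βω = 1·0+0·1+4·0 ≡ 0  ⇒  (a,b)_2 = +1.
v=23: a=23^3·(≡4), b=23^0·(≡6) mod 23; (4|23)=+1, (6|23)=+1; (−1)^{3·0·11}·(+1)^0·(+1)^3 = +1.
v=11: a=11^0·(≡1), b=11^-2·(≡6) mod 11; (1|11)=+1, (6|11)=-1; (−1)^{0·-2·5}·(+1)^-2·(-1)^0 = +1.
Ram(25415, 29) = {17, 29}; no ℚ_17-point on the conic.

[17, 29]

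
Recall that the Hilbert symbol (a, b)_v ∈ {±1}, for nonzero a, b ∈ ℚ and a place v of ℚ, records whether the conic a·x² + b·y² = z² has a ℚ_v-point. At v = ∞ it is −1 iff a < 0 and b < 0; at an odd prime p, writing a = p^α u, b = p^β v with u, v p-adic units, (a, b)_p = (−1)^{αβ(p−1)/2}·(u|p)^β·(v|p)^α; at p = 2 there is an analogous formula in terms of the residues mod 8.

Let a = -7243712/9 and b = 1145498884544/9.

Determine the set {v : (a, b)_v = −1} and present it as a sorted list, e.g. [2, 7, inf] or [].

(a, b) ≡ (-113183, 1011839) mod (ℚ^×)²; places V = {2, 3, 7, 19, 23, 29, 37, 41, ∞}.
(a,b)_23: α=1, u≡2; β=1, v≡22 (mod 23); (2|23)=+1, (22|23)=-1; sign (−1)^1·+1^1·-1^1 = +1.
(a,b)_∞: sgn(-113183)=−, sgn(1011839)=+, so +1.
(a,b)_41: α=0, u≡5; β=1, v≡26 (mod 41); (5|41)=+1, (26|41)=-1; sign (−1)^0·+1^1·-1^0 = +1.
(a,b)_3: α=-2, u≡1; β=-2, v≡2 (mod 3); (1|3)=+1, (2|3)=-1; sign (−1)^0·+1^-2·-1^-2 = +1.
(a,b)_7: α=1, u≡4; β=2, v≡6 (mod 7); (4|7)=+1, (6|7)=-1; sign (−1)^0·+1^2·-1^1 = -1.
(a,b)_37: α=1, u≡36; β=1, v≡36 (mod 37); (36|37)=+1, (36|37)=+1; sign (−1)^0·+1^1·+1^1 = +1.
(a,b)_19: α=1, u≡7; β=2, v≡12 (mod 19); (7|19)=+1, (12|19)=-1; sign (−1)^0·+1^2·-1^1 = -1.
(a,b)_2: α=6, β=6; u≡1, v≡7 (mod 8); ε(u)ε(v)=0·1, αω(v)=6·0, βω(u)=6·0; sum ≡ 0  ⇒  +1.
(a,b)_29: α=0, u≡22; β=1, v≡7 (mod 29); (22|29)=+1, (7|29)=+1; sign (−1)^0·+1^1·+1^0 = +1.
Ram(-113183, 1011839) = {7, 19}; no ℚ_7-point on the conic.

[7, 19]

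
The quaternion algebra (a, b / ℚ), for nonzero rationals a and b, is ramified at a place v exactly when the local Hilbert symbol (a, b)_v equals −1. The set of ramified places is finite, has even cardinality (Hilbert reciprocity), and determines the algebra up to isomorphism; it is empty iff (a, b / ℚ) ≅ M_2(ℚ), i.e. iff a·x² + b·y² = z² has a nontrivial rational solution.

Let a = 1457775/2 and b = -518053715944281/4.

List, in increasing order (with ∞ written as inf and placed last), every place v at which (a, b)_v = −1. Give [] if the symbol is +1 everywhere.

(a, b) ≡ (12958, -209) mod (ℚ^×)²; places V = {2, 3, 5, 11, 19, 31, ∞}.
(a,b)_19: α=1, u≡11; β=3, v≡13 (mod 19); (11|19)=+1, (13|19)=-1; sign (−1)^1·+1^3·-1^1 = +1.
(a,b)_31: α=1, u≡30; β=2, v≡7 (mod 31); (30|31)=-1, (7|31)=+1; sign (−1)^0·-1^2·+1^1 = +1.
(a,b)_5: α=2, u≡3; β=0, v≡1 (mod 5); (3|5)=-1, (1|5)=+1; sign (−1)^0·-1^0·+1^2 = +1.
(a,b)_3: α=2, u≡1; β=10, v≡1 (mod 3); (1|3)=+1, (1|3)=+1; sign (−1)^0·+1^10·+1^2 = +1.
(a,b)_∞: sgn(12958)=+, sgn(-209)=−, so +1.
(a,b)_2: α=-1, β=-2; u≡7, v≡7 (mod 8); ε(u)ε(v)=1·1, αω(v)=-1·0, βω(u)=-2·0; sum ≡ 1  ⇒  -1.
(a,b)_11: α=1, u≡4; β=3, v≡5 (mod 11); (4|11)=+1, (5|11)=+1; sign (−1)^1·+1^3·+1^1 = -1.
(12958, -209 / ℚ) ramifies at {2, 11}: a division algebra.

[2, 11]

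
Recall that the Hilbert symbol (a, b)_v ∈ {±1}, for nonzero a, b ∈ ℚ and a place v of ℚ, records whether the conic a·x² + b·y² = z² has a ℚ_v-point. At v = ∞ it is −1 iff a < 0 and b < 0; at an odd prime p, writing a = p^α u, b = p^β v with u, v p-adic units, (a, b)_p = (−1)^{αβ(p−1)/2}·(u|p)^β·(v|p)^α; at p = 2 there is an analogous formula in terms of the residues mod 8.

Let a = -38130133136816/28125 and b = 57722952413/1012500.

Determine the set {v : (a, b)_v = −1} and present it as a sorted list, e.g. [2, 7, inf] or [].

(a, b) ≡ (-350455, 50065) mod (ℚ^×)²; places V = {2, 3, 5, 7, 17, 19, 31, ∞}.
(a,b)_7: α=7, u≡5; β=8, v≡4 (mod 7); (5|7)=-1, (4|7)=+1; sign (−1)^0·-1^8·+1^7 = +1.
(a,b)_19: α=1, u≡11; β=1, v≡15 (mod 19); (11|19)=+1, (15|19)=-1; sign (−1)^1·+1^1·-1^1 = +1.
(a,b)_2: α=4, β=-2; u≡1, v≡1 (mod 8); ε(u)ε(v)=0·0, αω(v)=4·0, βω(u)=-2·0; sum ≡ 0  ⇒  +1.
(a,b)_5: α=-5, u≡1; β=-5, v≡2 (mod 5); (1|5)=+1, (2|5)=-1; sign (−1)^0·+1^-5·-1^-5 = -1.
(a,b)_17: α=3, u≡14; β=1, v≡15 (mod 17); (14|17)=-1, (15|17)=+1; sign (−1)^0·-1^1·+1^3 = -1.
(a,b)_31: α=1, u≡5; β=1, v≡11 (mod 31); (5|31)=+1, (11|31)=-1; sign (−1)^1·+1^1·-1^1 = +1.
(a,b)_∞: sgn(-350455)=−, sgn(50065)=+, so +1.
(a,b)_3: α=-2, u≡2; β=-4, v≡1 (mod 3); (2|3)=-1, (1|3)=+1; sign (−1)^0·-1^-4·+1^-2 = +1.
|Ram(-350455, 50065)| = 2, even; anisotropic at {5, 17}.

[5, 17]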